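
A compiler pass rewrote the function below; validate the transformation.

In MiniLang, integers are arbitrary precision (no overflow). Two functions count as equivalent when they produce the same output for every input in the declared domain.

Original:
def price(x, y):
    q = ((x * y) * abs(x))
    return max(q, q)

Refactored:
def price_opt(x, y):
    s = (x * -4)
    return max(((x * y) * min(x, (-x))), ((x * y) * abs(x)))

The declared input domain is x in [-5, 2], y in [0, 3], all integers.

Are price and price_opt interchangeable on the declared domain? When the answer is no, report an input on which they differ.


Not equivalent: x=-5, y=1 separates them (-25 vs 25).
price: q = -25; return -25
price_opt: s = 20; return 25
verdict: not equivalent; witness: x=-5, y=1


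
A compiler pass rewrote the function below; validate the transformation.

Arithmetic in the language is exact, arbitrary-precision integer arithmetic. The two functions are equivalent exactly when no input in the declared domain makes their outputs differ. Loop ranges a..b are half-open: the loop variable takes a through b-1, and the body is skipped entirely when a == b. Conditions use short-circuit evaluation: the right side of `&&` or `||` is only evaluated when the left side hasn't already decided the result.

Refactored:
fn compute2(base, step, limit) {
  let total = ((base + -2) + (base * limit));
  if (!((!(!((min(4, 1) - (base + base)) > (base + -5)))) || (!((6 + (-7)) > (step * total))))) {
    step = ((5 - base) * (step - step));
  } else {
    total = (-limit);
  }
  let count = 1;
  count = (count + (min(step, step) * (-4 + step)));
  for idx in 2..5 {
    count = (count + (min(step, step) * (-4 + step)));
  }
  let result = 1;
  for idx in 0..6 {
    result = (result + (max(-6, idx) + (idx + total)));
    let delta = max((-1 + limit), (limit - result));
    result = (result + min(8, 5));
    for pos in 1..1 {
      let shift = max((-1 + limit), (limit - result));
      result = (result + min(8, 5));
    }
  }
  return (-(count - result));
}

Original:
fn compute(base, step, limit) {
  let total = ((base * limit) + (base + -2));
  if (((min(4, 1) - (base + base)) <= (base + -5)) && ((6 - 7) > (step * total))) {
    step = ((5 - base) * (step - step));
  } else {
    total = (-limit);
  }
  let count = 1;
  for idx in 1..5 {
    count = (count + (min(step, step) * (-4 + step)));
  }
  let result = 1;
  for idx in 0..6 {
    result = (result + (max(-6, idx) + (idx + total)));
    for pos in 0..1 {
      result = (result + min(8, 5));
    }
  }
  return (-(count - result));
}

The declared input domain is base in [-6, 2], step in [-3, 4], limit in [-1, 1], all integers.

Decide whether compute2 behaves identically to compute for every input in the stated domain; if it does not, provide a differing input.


Reading the diff, among the changes: statement counts differ; also boolean connective usage differs; also arithmetic usage differs; also comparison usage differs; also min/max/abs usage differs; also constant usage differs; also local variable names differ; also loop structure differs.
Spot check at base=2, step=1, limit=-1 — compute: total=-2, then (((min(4, 1) - (base + base)) <= (base + -5)) && ((6 - 7) > (step * total))) is true, then step=0, then count=1, then (idx=1), then count=1, then (idx=2), then count=1, then (idx=3), then count=1, then (idx=4), then count=1, then result=1, then (idx=0), then result=-1, then (pos=0), then result=4, then (idx=1), then result=4, then (pos=0), then result=9, then (idx=2), then result=11, then (pos=0), then result=16, then (idx=3), then result=20, then (pos=0), then result=25, then (idx=4), then result=31, then (pos=0), then result=36, then (idx=5), then result=44, then (pos=0), then result=49, then returns 48. compute2: total=-2, then (!((!(!((min(4, 1) - (base + base)) > (base + -5)))) || (!((6 + (-7)) > (step * total))))) is true, then step=0, then count=1, then count=1, then (idx=2), then count=1, then (idx=3), then count=1, then (idx=4), then count=1, then result=1, then (idx=0), then result=-1, then delta=0, then result=4, then the loop over pos runs zero times, then (idx=1), then result=4, then delta=-2, then result=9, then the loop over pos runs zero times, then (idx=2), then result=11, then delta=-2, then result=16, then the loop over pos runs zero times, then (idx=3), then result=20, then delta=-2, then result=25, then the loop over pos runs zero times, then (idx=4), then result=31, then delta=-2, then result=36, then the loop over pos runs zero times, then (idx=5), then result=44, then delta=-2, then result=49, then the loop over pos runs zero times, then returns 48. Both give 48.
Every one of the 216 inputs gives matching results.
verdict: equivalent


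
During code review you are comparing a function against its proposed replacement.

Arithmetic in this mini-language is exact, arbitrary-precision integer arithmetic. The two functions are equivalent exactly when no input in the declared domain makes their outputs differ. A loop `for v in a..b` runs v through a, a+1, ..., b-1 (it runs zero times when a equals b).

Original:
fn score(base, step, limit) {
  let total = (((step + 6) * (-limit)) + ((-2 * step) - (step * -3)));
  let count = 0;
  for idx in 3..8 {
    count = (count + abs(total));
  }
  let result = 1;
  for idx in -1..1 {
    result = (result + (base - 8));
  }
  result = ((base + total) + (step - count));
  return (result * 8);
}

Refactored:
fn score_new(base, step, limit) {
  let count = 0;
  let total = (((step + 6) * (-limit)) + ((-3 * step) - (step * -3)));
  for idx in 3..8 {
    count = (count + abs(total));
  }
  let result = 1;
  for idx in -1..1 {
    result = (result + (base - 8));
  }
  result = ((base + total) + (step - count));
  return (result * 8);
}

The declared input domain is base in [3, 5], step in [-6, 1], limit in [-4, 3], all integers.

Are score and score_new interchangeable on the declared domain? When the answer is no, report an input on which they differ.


On input base=3, step=-6, limit=-4, score returns -312 while score_new returns -24.
verdict: not equivalent; witness: base=3, step=-6, limit=-4


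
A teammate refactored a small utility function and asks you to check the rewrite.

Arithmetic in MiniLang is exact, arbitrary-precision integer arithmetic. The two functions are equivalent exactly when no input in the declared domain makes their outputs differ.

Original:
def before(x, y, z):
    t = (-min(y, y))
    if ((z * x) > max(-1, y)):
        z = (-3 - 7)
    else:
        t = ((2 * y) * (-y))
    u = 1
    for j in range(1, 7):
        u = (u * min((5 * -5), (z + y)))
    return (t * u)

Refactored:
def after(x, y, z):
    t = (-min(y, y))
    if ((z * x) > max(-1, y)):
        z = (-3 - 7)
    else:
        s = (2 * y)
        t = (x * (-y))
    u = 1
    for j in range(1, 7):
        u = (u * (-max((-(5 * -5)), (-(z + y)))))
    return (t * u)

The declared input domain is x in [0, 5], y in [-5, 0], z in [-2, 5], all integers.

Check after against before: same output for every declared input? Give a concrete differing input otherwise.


x=1, y=-5, z=-2 yields -12207031250 from before but 1220703125 from after.
verdict: not equivalent; witness: x=1, y=-5, z=-2


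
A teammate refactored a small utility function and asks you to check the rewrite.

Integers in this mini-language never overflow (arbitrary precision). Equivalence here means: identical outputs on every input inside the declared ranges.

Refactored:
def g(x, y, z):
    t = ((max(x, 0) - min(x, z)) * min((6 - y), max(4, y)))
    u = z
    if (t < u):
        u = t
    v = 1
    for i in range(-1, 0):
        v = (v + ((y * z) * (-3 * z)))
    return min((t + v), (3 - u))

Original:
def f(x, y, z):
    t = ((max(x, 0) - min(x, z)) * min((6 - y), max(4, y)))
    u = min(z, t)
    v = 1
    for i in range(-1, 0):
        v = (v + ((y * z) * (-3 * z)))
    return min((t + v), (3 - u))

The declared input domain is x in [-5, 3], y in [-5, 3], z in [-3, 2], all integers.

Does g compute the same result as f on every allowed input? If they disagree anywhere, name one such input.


This is a faithful refactor — statement counts differ; also min/max/abs usage differs; also branching structure differs; also comparison usage differs, but the computed results match everywhere.
One worked example (x=1, y=-1, z=2) — f: t becomes 0; next u becomes 0; next v becomes 1; next at i=-1:; next v becomes 13; next final value 3; g: t becomes 0; next u becomes 2; next (t < u) evaluates to true; next u becomes 0; next v becomes 1; next at i=-1:; next v becomes 13; next final value 3; agreement on 3.
Sweeping the whole domain (486 inputs) finds no disagreement.
verdict: equivalent


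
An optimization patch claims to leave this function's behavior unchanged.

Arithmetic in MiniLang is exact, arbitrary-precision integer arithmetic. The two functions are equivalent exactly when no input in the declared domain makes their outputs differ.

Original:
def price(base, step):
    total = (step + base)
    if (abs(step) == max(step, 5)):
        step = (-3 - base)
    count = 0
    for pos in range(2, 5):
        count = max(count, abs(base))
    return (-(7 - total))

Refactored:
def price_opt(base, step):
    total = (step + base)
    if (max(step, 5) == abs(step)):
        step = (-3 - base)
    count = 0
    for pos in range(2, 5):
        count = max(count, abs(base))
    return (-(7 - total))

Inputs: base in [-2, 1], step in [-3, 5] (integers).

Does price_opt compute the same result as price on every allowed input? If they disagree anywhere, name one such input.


Comparing the listings, the differences include: same computation, different form.
As a probe, take base=-1, step=2: price runs total=1, then (abs(step) == max(step, 5)) is false, then count=0, then (pos=2), then count=1, then (pos=3), then count=1, then (pos=4), then count=1, then returns -6; price_opt runs total=1, then (max(step, 5) == abs(step)) is false, then count=0, then (pos=2), then count=1, then (pos=3), then count=1, then (pos=4), then count=1, then returns -6; both end at -6.
An exhaustive pass over the 36 declared inputs shows identical outputs.
verdict: equivalent


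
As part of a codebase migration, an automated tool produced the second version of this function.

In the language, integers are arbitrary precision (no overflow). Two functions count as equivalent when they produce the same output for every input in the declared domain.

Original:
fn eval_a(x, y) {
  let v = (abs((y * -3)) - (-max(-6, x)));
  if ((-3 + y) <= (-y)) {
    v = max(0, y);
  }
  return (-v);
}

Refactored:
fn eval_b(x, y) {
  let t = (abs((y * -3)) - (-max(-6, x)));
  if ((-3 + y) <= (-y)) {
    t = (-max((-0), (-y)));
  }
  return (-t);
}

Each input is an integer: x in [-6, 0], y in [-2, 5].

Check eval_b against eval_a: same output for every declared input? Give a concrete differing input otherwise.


Consider the input x=-6, y=-2.
eval_a: v := 0 | ((-3 + y) <= (-y)): true | v := 0 | result 0
eval_b: t := 0 | ((-3 + y) <= (-y)): true | t := -2 | result 2
0 != 2, so the rewrite changes behavior.
verdict: not equivalent; witness: x=-6, y=-2


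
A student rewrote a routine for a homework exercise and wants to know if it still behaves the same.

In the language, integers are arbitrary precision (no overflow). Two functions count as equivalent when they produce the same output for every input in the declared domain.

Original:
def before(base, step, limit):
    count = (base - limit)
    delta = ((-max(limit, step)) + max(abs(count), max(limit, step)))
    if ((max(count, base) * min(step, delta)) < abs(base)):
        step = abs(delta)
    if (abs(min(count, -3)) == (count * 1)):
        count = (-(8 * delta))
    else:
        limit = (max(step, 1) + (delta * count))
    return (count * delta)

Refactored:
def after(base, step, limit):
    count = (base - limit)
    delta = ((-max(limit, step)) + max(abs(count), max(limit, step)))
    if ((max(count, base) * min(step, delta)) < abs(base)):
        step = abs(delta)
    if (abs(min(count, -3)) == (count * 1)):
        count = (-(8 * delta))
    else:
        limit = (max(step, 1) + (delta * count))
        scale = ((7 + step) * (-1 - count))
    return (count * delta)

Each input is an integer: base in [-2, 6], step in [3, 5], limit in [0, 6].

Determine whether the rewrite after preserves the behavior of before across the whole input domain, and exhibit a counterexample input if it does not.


Side by side, the visible changes include: constant usage differs; arithmetic usage differs; local variable names differ; statement counts differ.
One worked example (base=-2, step=3, limit=2) — before: count becomes -4; next delta becomes 1; next ((max(count, base) * min(step, delta)) < abs(base)) evaluates to true; next step becomes 1; next (abs(min(count, -3)) == (count * 1)) evaluates to false; next limit becomes -3; next final value -4; after: count becomes -4; next delta becomes 1; next ((max(count, base) * min(step, delta)) < abs(base)) evaluates to true; next step becomes 1; next (abs(min(count, -3)) == (count * 1)) evaluates to false; next limit becomes -3; next scale becomes 24; next final value -4; agreement on -4.
Every one of the 189 inputs gives matching results.
verdict: equivalent


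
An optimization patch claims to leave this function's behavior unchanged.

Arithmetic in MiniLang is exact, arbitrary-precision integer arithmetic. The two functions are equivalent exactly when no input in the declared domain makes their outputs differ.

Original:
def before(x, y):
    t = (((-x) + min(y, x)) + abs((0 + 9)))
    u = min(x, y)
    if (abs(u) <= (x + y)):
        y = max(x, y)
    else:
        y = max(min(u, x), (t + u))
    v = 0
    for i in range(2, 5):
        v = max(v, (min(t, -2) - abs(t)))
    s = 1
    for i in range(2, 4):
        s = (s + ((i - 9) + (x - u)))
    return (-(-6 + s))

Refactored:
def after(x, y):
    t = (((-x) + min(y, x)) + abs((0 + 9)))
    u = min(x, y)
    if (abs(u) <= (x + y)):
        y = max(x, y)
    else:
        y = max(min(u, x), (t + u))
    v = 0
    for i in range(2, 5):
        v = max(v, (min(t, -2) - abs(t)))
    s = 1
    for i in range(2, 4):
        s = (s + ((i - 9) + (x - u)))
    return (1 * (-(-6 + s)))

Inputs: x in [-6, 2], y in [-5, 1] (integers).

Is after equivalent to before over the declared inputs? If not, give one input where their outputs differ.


Changes here: arithmetic usage differs; also constant usage differs; the full 63-point sweep finds no disagreement.
verdict: equivalent


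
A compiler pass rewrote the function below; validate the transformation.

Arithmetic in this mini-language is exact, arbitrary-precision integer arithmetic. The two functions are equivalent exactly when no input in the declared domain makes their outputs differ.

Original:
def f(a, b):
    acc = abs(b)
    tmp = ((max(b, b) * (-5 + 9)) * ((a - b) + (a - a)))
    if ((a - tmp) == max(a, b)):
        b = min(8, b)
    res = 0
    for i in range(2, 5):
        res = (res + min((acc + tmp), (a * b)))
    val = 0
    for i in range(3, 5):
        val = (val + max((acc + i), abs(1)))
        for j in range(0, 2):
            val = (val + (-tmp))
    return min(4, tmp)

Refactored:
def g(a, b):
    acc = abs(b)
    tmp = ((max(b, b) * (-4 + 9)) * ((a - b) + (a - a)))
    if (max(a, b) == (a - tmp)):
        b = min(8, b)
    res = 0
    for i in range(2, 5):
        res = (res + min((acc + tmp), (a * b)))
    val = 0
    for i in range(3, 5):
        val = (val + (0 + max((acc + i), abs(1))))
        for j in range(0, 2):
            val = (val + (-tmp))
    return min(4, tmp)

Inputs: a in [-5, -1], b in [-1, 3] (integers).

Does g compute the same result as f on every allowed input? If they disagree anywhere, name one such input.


Evaluate both at a=-5, b=1.
f: acc := 1 | tmp := -24 | ((a - tmp) == max(a, b)): false | res := 0 | iter i=2: | res := -23 | iter i=3: | res := -46 | iter i=4: | res := -69 | val := 0 | iter i=3: | val := 4 | iter j=0: | val := 28 | iter j=1: | val := 52 | iter i=4: | val := 57 | iter j=0: | val := 81 | iter j=1: | val := 105 | result -24
g: acc := 1 | tmp := -30 | (max(a, b) == (a - tmp)): false | res := 0 | iter i=2: | res := -29 | iter i=3: | res := -58 | iter i=4: | res := -87 | val := 0 | iter i=3: | val := 4 | iter j=0: | val := 34 | iter j=1: | val := 64 | iter i=4: | val := 69 | iter j=0: | val := 99 | iter j=1: | val := 129 | result -30
-24 and -30 differ, so these are not the same function on this domain.
verdict: not equivalent; witness: a=-5, b=1


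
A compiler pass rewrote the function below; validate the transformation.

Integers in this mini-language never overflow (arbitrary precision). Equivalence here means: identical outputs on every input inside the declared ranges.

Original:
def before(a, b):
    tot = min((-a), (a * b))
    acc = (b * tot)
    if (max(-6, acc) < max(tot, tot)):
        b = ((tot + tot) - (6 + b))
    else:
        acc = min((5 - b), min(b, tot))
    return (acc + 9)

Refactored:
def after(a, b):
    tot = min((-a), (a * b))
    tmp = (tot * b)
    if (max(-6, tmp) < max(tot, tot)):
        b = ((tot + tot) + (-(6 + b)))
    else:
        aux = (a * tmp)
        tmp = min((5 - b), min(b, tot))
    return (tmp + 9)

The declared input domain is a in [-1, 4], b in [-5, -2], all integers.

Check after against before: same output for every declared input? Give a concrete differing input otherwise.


Differences: arithmetic usage differs, and statement counts differ, and local variable names differ — yet all 24 inputs agree.
verdict: equivalent


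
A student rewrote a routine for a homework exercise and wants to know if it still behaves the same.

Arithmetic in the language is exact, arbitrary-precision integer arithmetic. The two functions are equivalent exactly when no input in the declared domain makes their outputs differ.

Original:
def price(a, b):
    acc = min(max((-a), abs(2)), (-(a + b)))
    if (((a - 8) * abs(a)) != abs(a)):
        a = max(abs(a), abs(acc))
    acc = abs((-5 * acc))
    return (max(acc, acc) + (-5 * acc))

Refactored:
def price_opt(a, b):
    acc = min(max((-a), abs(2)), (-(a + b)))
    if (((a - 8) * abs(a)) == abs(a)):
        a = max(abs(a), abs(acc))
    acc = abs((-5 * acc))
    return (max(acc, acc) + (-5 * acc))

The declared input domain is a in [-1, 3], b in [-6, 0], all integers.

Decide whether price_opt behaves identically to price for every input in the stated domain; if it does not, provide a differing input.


Equivalent. The edit looks behavioral (`(((a - 8) * abs(a)) != abs(a))` became `(((a - 8) * abs(a)) == abs(a))`), but over these ranges it never changes the outcome.
Every one of the 35 inputs gives matching results.
One worked example (a=3, b=-2) — price: acc = -1; (((a - 8) * abs(a)) != abs(a)) -> true; a = 3; acc = 5; return -20; price_opt: acc = -1; (((a - 8) * abs(a)) == abs(a)) -> false; acc = 5; return -20; agreement on -20.
verdict: equivalent


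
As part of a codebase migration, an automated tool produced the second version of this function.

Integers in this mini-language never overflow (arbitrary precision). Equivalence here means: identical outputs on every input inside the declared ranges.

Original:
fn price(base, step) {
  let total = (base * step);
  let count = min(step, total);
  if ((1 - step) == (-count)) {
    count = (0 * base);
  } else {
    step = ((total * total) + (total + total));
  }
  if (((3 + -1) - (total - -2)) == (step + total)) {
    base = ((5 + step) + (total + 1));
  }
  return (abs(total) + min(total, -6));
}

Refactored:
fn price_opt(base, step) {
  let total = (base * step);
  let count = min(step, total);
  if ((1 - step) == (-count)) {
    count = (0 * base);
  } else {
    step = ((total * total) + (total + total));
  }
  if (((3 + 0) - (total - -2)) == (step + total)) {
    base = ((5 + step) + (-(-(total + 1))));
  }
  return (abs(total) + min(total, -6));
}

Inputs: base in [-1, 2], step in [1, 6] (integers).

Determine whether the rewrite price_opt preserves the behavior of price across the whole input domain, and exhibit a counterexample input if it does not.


The edit looks behavioral (`-1` became `0`), but over these ranges it never changes the outcome.
One worked example (base=2, step=4) — price: total = 8; count = 4; ((1 - step) == (-count)) -> false; step = 80; (((3 + -1) - (total - -2)) == (step + total)) -> false; return 2; price_opt: total = 8; count = 4; ((1 - step) == (-count)) -> false; step = 80; (((3 + 0) - (total - -2)) == (step + total)) -> false; return 2; agreement on 2.
Checked all 24 inputs in the declared domain: the outputs agree on every one.
verdict: equivalent


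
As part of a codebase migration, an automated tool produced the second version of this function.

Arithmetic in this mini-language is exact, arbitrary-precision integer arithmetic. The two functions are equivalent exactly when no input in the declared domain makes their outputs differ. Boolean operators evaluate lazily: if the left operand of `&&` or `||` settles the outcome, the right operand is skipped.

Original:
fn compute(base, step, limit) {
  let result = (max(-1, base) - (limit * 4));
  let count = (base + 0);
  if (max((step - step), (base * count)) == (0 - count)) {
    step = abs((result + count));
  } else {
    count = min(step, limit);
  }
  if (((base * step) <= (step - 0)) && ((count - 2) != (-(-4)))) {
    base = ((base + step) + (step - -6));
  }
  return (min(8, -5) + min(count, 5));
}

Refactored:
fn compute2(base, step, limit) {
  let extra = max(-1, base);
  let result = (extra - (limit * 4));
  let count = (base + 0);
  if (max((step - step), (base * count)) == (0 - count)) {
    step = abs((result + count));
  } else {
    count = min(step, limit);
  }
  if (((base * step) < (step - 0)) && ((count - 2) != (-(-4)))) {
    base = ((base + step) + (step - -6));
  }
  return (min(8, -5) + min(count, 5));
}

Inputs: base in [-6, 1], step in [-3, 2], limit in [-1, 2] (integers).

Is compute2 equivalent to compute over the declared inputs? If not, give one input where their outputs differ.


Equivalent. Although `((base * step) <= (step - 0))` became `((base * step) < (step - 0))`, no input in the stated domain can expose it.
Sweeping the whole domain (192 inputs) finds no disagreement.
Spot check at base=0, step=-2, limit=2 — compute: result becomes -8; next count becomes 0; next (max((step - step), (base * count)) == (0 - count)) evaluates to true; next step becomes 8; next (((base * step) <= (step - 0)) && ((count - 2) != (-(-4)))) evaluates to true; next base becomes 22; next final value -5. compute2: extra becomes 0; next result becomes -8; next count becomes 0; next (max((step - step), (base * count)) == (0 - count)) evaluates to true; next step becomes 8; next (((base * step) < (step - 0)) && ((count - 2) != (-(-4)))) evaluates to true; next base becomes 22; next final value -5. Both give -5.
verdict: equivalent


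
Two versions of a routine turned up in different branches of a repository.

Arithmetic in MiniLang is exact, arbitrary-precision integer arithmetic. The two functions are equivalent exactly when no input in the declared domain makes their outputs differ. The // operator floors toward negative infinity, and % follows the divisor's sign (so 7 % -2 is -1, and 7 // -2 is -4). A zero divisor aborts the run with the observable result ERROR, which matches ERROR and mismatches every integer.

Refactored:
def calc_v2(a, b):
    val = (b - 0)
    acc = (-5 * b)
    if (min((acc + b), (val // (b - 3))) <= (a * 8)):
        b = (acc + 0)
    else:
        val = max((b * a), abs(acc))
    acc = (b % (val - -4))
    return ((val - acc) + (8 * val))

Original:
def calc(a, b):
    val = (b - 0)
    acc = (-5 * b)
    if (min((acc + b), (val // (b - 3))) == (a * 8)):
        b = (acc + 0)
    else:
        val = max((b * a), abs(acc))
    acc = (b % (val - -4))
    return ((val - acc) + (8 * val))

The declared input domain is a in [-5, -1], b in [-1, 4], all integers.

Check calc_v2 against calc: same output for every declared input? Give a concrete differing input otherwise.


These are not equivalent — on a=-1, b=4 the outputs split (176 vs 32).
calc: val=4, then acc=-20, then (min((acc + b), (val // (b - 3))) == (a * 8)) is false, then val=20, then acc=4, then returns 176
calc_v2: val=4, then acc=-20, then (min((acc + b), (val // (b - 3))) <= (a * 8)) is true, then b=-20, then acc=4, then returns 32
verdict: not equivalent; witness: a=-1, b=4


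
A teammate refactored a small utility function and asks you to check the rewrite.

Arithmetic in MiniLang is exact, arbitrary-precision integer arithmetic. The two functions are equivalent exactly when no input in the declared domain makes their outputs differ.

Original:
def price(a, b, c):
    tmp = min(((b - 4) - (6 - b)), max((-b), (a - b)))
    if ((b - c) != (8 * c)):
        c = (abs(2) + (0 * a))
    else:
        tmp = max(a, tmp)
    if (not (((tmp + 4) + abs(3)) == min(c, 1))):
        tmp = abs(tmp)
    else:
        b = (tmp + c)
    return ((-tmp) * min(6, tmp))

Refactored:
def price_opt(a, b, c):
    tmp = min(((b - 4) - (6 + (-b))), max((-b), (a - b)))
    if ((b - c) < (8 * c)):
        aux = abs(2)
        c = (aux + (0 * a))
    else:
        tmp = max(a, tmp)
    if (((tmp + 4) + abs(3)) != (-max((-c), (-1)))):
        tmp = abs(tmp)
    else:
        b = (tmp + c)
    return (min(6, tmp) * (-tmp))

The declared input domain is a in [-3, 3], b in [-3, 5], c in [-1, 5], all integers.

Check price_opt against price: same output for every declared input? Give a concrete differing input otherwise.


Try a=-3, b=-3, c=-1.
price: tmp = -16; ((b - c) != (8 * c)) -> true; c = 2; (not (((tmp + 4) + abs(3)) == min(c, 1))) -> true; tmp = 16; return -96
price_opt: tmp = -16; ((b - c) < (8 * c)) -> false; tmp = -3; (((tmp + 4) + abs(3)) != (-max((-c), (-1)))) -> true; tmp = 3; return -9
-96 != -9, so the rewrite changes behavior.
verdict: not equivalent; witness: a=-3, b=-3, c=-1


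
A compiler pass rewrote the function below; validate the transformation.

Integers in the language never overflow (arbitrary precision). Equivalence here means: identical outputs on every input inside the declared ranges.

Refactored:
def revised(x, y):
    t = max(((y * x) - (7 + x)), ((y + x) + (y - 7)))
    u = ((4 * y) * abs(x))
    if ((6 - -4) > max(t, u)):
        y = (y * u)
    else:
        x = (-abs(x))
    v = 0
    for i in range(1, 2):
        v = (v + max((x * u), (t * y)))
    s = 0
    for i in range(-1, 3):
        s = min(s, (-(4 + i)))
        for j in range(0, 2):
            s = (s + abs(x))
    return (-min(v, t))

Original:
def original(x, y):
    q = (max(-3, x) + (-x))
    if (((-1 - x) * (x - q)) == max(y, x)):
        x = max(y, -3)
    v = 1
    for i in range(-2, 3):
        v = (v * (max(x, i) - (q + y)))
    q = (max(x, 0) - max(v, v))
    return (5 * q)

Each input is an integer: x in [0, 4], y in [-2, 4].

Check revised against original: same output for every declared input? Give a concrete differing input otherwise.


Consider the input x=0, y=-2.
original: q := 0 | (((-1 - x) * (x - q)) == max(y, x)): true | x := -2 | v := 1 | iter i=-2: | v := 0 | iter i=-1: | v := 0 | iter i=0: | v := 0 | iter i=1: | v := 0 | iter i=2: | v := 0 | q := 0 | result 0
revised: t := -7 | u := 0 | ((6 - -4) > max(t, u)): true | y := 0 | v := 0 | iter i=1: | v := 0 | s := 0 | iter i=-1: | s := -3 | iter j=0: | s := -3 | iter j=1: | s := -3 | iter i=0: | s := -4 | iter j=0: | s := -4 | iter j=1: | s := -4 | iter i=1: | s := -5 | iter j=0: | s := -5 | iter j=1: | s := -5 | iter i=2: | s := -6 | iter j=0: | s := -6 | iter j=1: | s := -6 | result 7
0 vs 7 — the two versions disagree here.
verdict: not equivalent; witness: x=0, y=-2


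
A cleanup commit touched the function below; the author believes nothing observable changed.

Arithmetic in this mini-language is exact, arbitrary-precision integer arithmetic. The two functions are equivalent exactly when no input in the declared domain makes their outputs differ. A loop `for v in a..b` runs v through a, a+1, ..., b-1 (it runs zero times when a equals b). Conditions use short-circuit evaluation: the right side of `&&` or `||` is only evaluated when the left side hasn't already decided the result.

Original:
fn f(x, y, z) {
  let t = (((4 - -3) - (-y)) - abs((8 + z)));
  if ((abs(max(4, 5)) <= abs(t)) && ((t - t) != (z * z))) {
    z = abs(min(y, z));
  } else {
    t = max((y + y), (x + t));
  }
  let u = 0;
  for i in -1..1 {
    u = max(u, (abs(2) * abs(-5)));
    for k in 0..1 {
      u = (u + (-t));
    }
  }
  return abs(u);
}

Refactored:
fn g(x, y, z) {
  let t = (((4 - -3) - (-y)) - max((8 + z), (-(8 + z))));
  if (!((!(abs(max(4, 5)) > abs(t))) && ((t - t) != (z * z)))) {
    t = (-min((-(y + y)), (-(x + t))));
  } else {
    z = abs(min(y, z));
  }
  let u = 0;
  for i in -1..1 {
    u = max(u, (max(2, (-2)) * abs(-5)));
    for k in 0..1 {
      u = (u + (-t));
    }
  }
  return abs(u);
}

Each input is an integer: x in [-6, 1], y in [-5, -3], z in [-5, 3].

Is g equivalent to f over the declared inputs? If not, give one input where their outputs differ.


Equivalent — the differences include comparison usage differs; and min/max/abs usage differs; and boolean connective usage differs; and constant usage differs; and arithmetic usage differs, yet no declared input distinguishes the two.
Tracing x=-6, y=-5, z=-5: f: t=-1, then ((abs(max(4, 5)) <= abs(t)) && ((t - t) != (z * z))) is false, then t=-7, then u=0, then (i=-1), then u=10, then (k=0), then u=17, then (i=0), then u=17, then (k=0), then u=24, then returns 24 | g: t=-1, then (!((!(abs(max(4, 5)) > abs(t))) && ((t - t) != (z * z)))) is true, then t=-7, then u=0, then (i=-1), then u=10, then (k=0), then u=17, then (i=0), then u=17, then (k=0), then u=24, then returns 24 — matching result 24.
An exhaustive pass over the 216 declared inputs shows identical outputs.
verdict: equivalent


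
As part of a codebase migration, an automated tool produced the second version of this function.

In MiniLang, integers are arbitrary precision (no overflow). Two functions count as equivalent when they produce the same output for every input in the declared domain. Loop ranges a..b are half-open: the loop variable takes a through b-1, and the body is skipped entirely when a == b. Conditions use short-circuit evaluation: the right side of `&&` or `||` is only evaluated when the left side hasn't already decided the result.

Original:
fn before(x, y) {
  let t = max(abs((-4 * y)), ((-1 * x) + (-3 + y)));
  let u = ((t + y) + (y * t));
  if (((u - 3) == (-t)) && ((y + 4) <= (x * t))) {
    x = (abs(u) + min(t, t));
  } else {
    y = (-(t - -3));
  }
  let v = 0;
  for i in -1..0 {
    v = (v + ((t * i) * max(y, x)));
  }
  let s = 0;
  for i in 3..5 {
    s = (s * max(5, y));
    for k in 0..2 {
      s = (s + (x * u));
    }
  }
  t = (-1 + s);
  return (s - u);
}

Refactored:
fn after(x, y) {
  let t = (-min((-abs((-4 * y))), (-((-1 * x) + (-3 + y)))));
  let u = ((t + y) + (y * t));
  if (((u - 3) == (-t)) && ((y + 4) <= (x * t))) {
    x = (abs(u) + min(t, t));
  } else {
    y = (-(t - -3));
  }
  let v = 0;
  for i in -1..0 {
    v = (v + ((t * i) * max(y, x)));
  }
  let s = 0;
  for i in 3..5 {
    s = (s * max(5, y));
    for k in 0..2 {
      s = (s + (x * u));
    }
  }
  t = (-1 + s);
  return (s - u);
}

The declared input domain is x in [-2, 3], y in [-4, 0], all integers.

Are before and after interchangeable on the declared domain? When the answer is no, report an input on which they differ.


Reading the diff, among the changes: min/max/abs usage differs.
Tracing x=0, y=-2: before: t=8, then u=-10, then (((u - 3) == (-t)) && ((y + 4) <= (x * t))) is false, then y=-11, then v=0, then (i=-1), then v=0, then s=0, then (i=3), then s=0, then (k=0), then s=0, then (k=1), then s=0, then (i=4), then s=0, then (k=0), then s=0, then (k=1), then s=0, then t=-1, then returns 10 | after: t=8, then u=-10, then (((u - 3) == (-t)) && ((y + 4) <= (x * t))) is false, then y=-11, then v=0, then (i=-1), then v=0, then s=0, then (i=3), then s=0, then (k=0), then s=0, then (k=1), then s=0, then (i=4), then s=0, then (k=0), then s=0, then (k=1), then s=0, then t=-1, then returns 10 — matching result 10.
Checked all 30 inputs in the declared domain: the outputs agree on every one.
verdict: equivalent


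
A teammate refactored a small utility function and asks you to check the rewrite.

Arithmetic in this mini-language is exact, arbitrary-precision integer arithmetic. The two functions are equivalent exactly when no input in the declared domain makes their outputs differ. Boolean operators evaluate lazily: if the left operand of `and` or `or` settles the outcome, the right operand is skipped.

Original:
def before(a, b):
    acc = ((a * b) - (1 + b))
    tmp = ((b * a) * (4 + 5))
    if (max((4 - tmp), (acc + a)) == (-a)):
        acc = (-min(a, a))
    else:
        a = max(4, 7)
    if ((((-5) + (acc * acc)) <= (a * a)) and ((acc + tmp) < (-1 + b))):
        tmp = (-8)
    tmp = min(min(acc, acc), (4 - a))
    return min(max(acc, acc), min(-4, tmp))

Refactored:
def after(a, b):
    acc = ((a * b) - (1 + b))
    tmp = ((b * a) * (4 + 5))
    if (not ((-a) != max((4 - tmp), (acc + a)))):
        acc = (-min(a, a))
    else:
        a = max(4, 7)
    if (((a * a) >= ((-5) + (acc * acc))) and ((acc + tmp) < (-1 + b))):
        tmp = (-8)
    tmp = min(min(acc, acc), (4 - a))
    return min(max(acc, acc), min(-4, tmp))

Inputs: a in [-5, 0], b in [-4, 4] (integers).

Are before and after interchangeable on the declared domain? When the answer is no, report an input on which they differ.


Equivalent — the differences include comparison usage differs; also boolean connective usage differs, yet no declared input distinguishes the two.
As a probe, take a=-5, b=1: before runs acc = -7; tmp = -45; (max((4 - tmp), (acc + a)) == (-a)) -> false; a = 7; ((((-5) + (acc * acc)) <= (a * a)) and ((acc + tmp) < (-1 + b))) -> true; tmp = -8; tmp = -7; return -7; after runs acc = -7; tmp = -45; (not ((-a) != max((4 - tmp), (acc + a)))) -> false; a = 7; (((a * a) >= ((-5) + (acc * acc))) and ((acc + tmp) < (-1 + b))) -> true; tmp = -8; tmp = -7; return -7; both end at -7.
Every one of the 54 inputs gives matching results.
verdict: equivalent


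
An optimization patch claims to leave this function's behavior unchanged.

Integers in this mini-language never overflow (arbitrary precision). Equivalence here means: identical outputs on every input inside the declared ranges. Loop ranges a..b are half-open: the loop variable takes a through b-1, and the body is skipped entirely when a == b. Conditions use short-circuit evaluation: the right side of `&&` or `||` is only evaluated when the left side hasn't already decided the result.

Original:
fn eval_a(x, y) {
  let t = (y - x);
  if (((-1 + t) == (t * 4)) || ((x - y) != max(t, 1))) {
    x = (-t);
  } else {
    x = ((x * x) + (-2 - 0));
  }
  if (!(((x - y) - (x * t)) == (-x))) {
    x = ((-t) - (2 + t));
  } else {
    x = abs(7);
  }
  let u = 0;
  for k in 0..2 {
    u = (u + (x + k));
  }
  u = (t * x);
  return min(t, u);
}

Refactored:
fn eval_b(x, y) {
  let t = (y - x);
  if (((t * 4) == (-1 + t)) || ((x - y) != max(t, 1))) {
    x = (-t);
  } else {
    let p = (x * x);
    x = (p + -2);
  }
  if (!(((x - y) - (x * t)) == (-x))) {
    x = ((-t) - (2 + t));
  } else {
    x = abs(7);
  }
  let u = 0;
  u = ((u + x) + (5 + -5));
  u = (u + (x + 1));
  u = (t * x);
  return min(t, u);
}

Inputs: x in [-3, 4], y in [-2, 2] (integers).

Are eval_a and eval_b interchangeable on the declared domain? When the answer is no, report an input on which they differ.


Behavior is preserved: although statement counts differ, local variable names differ, arithmetic usage differs, constant usage differs, loop structure differs, the outputs never diverge.
Spot check at x=4, y=2 — eval_a: t := -2 | (((-1 + t) == (t * 4)) || ((x - y) != max(t, 1))): true | x := 2 | (!(((x - y) - (x * t)) == (-x))): true | x := 2 | u := 0 | iter k=0: | u := 2 | iter k=1: | u := 5 | u := -4 | result -4. eval_b: t := -2 | (((t * 4) == (-1 + t)) || ((x - y) != max(t, 1))): true | x := 2 | (!(((x - y) - (x * t)) == (-x))): true | x := 2 | u := 0 | u := 2 | u := 5 | u := -4 | result -4. Both give -4.
Across all 40 domain points the two functions coincide.
verdict: equivalent


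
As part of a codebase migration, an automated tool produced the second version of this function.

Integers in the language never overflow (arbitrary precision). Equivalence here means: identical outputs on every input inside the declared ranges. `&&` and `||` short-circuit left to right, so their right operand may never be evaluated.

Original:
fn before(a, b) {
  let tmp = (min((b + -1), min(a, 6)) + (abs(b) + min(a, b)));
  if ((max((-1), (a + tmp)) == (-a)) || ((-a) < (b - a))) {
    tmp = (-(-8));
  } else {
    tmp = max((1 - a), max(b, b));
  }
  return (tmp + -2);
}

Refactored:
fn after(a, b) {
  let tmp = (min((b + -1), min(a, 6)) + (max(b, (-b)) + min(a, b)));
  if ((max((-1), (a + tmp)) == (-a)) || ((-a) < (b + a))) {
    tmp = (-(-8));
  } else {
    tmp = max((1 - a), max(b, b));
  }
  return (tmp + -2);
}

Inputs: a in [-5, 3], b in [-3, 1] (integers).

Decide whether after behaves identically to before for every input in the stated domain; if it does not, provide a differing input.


Evaluate both at a=-5, b=1.
before: tmp=-9, then ((max((-1), (a + tmp)) == (-a)) || ((-a) < (b - a))) is true, then tmp=8, then returns 6
after: tmp=-9, then ((max((-1), (a + tmp)) == (-a)) || ((-a) < (b + a))) is false, then tmp=6, then returns 4
6 and 4 differ, so these are not the same function on this domain.
verdict: not equivalent; witness: a=-5, b=1


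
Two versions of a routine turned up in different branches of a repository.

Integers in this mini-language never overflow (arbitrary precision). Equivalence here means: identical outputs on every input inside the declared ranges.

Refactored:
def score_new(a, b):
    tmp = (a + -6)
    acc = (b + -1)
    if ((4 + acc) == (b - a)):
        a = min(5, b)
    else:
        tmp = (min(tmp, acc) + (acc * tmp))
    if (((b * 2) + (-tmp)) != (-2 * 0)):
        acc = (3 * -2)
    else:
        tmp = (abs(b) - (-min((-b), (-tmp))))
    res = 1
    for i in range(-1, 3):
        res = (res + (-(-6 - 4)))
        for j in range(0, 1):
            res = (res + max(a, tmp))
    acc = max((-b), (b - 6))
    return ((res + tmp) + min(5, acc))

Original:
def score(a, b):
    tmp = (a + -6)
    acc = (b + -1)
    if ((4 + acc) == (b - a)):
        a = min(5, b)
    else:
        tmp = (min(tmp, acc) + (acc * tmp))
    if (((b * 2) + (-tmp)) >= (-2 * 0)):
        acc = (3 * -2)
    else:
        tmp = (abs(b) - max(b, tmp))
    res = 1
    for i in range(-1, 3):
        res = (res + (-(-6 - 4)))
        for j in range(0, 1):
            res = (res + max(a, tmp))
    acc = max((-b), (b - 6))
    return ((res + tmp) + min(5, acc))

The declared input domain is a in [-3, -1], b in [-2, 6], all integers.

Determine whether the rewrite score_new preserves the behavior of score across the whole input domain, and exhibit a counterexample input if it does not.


These are not equivalent — on a=-2, b=-2 the outputs split (21 vs 123).
score: tmp = -8; acc = -3; ((4 + acc) == (b - a)) -> false; tmp = 16; (((b * 2) + (-tmp)) >= (-2 * 0)) -> false; tmp = -14; res = 1; [i=-1]; res = 11; [j=0]; res = 9; [i=0]; res = 19; [j=0]; res = 17; [i=1]; res = 27; [j=0]; res = 25; [i=2]; res = 35; [j=0]; res = 33; acc = 2; return 21
score_new: tmp = -8; acc = -3; ((4 + acc) == (b - a)) -> false; tmp = 16; (((b * 2) + (-tmp)) != (-2 * 0)) -> true; acc = -6; res = 1; [i=-1]; res = 11; [j=0]; res = 27; [i=0]; res = 37; [j=0]; res = 53; [i=1]; res = 63; [j=0]; res = 79; [i=2]; res = 89; [j=0]; res = 105; acc = 2; return 123
verdict: not equivalent; witness: a=-2, b=-2


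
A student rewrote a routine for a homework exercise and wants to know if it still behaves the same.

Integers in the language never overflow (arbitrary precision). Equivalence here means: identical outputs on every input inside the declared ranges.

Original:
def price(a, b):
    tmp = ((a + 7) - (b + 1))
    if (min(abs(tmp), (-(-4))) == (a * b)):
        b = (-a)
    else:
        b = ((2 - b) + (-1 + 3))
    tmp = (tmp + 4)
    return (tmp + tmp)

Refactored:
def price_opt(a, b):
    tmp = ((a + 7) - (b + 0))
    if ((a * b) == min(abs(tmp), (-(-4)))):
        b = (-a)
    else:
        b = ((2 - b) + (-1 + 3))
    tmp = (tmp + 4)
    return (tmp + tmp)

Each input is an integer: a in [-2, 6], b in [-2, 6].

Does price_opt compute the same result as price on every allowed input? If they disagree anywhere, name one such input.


Evaluate both at a=-2, b=-2.
price: tmp := 6 | (min(abs(tmp), (-(-4))) == (a * b)): true | b := 2 | tmp := 10 | result 20
price_opt: tmp := 7 | ((a * b) == min(abs(tmp), (-(-4)))): true | b := 2 | tmp := 11 | result 22
20 != 22, so the rewrite changes behavior.
verdict: not equivalent; witness: a=-2, b=-2
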